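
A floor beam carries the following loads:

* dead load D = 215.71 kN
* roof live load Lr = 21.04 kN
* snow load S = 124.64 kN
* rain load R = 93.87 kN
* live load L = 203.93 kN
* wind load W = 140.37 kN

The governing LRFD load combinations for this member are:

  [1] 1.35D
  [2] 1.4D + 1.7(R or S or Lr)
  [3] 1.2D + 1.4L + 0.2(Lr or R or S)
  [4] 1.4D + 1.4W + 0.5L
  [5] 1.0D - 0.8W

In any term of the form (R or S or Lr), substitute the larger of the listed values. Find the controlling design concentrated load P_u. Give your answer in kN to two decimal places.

600.48 kN

(R or S or Lr) → S = 124.64 kN; (Lr or R or S) → S = 124.64 kN.
[1] 1.35(215.71) = 291.21
[2] 1.4(215.71) + 1.7(124.64) = 301.99 + 211.89 = 513.88
[3] 1.2(215.71) + 1.4(203.93) + 0.2(124.64) = 258.85 + 285.50 + 24.93 = 569.28
[4] 1.4(215.71) + 1.4(140.37) + 0.5(203.93) = 301.99 + 196.52 + 101.97 = 600.48
[5] 1.0(215.71) - 0.8(140.37) = 215.71 - 112.30 = 103.41
Combination 4 governs: P_u = 600.48 kN.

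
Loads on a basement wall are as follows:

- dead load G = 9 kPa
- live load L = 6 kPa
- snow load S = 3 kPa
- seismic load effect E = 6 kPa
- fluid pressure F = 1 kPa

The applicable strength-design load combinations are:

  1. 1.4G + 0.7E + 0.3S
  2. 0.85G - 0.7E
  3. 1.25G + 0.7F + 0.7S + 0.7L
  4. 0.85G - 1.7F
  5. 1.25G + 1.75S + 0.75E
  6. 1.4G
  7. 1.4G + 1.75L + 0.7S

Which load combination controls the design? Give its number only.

1. 1.4(9) + 0.7(6) + 0.3(3) = 12.6 + 4.2 + 0.9 = 17.7
2. 0.85(9) - 0.7(6) = 7.7 - 4.2 = 3.5
3. 1.25(9) + 0.7(1) + 0.7(3) + 0.7(6) = 11.3 + 0.7 + 2.1 + 4.2 = 18.3
4. 0.85(9) - 1.7(1) = 7.7 - 1.7 = 6.0
5. 1.25(9) + 1.75(3) + 0.75(6) = 21.0
6. 1.4(9) = 12.6
7. 1.4(9) + 1.75(6) + 0.7(3) = 12.6 + 10.5 + 2.1 = 25.2
The largest value is 25.2 kPa from combination 7.

Combination 7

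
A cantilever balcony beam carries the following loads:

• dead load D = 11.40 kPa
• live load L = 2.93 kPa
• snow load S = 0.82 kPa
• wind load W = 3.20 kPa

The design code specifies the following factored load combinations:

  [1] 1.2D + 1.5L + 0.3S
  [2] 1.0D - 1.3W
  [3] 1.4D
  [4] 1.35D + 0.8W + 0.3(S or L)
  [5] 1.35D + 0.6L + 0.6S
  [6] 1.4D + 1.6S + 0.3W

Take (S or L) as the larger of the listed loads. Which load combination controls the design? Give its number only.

(S or L) → L = 2.93 kPa.
[1] 1.2(11.40) + 1.5(2.93) + 0.3(0.82) = 18.32
[2] 1.0(11.40) - 1.3(3.20) = 11.40 - 4.16 = 7.24
[3] 1.4(11.40) = 15.96
[4] 1.35(11.40) + 0.8(3.20) + 0.3(2.93) = 15.39 + 2.56 + 0.88 = 18.83
[5] 1.35(11.40) + 0.6(2.93) + 0.6(0.82) = 15.39 + 1.76 + 0.49 = 17.64
[6] 1.4(11.40) + 1.6(0.82) + 0.3(3.20) = 15.96 + 1.31 + 0.96 = 18.23
The largest value is 18.83 kPa from combination 4.

Combination 4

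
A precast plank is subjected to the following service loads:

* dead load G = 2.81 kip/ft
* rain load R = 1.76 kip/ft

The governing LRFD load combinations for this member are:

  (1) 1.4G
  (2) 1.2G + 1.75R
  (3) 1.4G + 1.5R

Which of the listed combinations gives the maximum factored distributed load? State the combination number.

(1) 1.4(2.81) = 3.93
(2) 1.2(2.81) + 1.75(1.76) = 3.37 + 3.08 = 6.45
(3) 1.4(2.81) + 1.5(1.76) = 3.93 + 2.64 = 6.57
The largest value is 6.57 kip/ft from combination 3.

Combination 3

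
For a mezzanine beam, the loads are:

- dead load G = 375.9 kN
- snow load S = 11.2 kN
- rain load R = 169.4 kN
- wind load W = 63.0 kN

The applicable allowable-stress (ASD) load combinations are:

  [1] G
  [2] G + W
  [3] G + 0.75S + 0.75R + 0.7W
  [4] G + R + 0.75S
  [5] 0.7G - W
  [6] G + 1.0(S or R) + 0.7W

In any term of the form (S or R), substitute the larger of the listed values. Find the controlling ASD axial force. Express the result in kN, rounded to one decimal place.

589.4 kN

(S or R) → R = 169.4 kN.
[1] 1.0(375.9) = 375.9
[2] 1.0(375.9) + 1.0(63.0) = 438.9
[3] 1.0(375.9) + 0.75(11.2) + 0.75(169.4) + 0.7(63.0) = 555.5
[4] 1.0(375.9) + 1.0(169.4) + 0.75(11.2) = 553.7
[5] 0.7(375.9) - 1.0(63.0) = 200.1
[6] 1.0(375.9) + 1.0(169.4) + 0.7(63.0) = 589.4
Combination 6 governs: N = 589.4 kN.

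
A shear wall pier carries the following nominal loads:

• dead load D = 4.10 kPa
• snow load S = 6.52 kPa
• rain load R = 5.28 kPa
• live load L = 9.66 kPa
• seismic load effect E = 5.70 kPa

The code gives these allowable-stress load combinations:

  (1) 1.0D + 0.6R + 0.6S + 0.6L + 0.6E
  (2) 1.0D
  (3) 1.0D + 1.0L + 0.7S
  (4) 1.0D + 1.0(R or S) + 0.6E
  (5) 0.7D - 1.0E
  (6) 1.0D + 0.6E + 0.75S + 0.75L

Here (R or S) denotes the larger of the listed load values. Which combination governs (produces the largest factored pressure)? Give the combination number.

(R or S) → S = 6.52 kPa.
(1) 1.0(4.10) + 0.6(5.28) + 0.6(6.52) + 0.6(9.66) + 0.6(5.70) = 20.40
(2) 1.0(4.10) = 4.10
(3) 1.0(4.10) + 1.0(9.66) + 0.7(6.52) = 18.32
(4) 1.0(4.10) + 1.0(6.52) + 0.6(5.70) = 14.04
(5) 0.7(4.10) - 1.0(5.70) = -2.83
(6) 1.0(4.10) + 0.6(5.70) + 0.75(6.52) + 0.75(9.66) = 19.66
The largest value is 20.40 kPa from combination 1.

Combination 1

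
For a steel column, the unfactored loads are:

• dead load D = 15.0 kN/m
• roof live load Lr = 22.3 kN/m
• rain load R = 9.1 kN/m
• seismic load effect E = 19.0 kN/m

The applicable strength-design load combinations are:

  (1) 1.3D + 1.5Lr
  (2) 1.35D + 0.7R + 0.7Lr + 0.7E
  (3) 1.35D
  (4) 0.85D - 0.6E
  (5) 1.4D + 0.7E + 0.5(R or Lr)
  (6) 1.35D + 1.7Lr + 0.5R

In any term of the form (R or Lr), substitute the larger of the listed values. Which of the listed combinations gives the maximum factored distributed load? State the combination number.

Combination 6

(R or Lr) → Lr = 22.3 kN/m.
(1) 1.3(15.0) + 1.5(22.3) = 19.50 + 33.45 = 52.95
(2) 1.35(15.0) + 0.7(9.1) + 0.7(22.3) + 0.7(19.0) = 20.25 + 6.37 + 15.61 + 13.30 = 55.53
(3) 1.35(15.0) = 20.25
(4) 0.85(15.0) - 0.6(19.0) = 12.75 - 11.40 = 1.35
(5) 1.4(15.0) + 0.7(19.0) + 0.5(22.3) = 21.00 + 13.30 + 11.15 = 45.45
(6) 1.35(15.0) + 1.7(22.3) + 0.5(9.1) = 20.25 + 37.91 + 4.55 = 62.71
The largest value is 62.71 kN/m from combination 6.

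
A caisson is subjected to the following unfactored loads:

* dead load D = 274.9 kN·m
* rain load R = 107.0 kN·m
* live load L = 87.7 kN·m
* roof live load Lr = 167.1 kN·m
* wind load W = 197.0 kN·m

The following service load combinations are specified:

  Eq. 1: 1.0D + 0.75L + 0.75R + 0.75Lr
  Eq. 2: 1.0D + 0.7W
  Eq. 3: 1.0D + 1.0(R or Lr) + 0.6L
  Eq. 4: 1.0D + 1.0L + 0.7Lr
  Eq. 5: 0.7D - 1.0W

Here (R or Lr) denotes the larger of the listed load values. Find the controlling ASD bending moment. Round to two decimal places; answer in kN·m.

(R or Lr) → Lr = 167.1 kN·m.
Eq. 1: 1.0(274.9) + 0.75(87.7) + 0.75(107.0) + 0.75(167.1) = 546.25
Eq. 2: 1.0(274.9) + 0.7(197.0) = 274.90 + 137.90 = 412.80
Eq. 3: 1.0(274.9) + 1.0(167.1) + 0.6(87.7) = 274.90 + 167.10 + 52.62 = 494.62
Eq. 4: 1.0(274.9) + 1.0(87.7) + 0.7(167.1) = 274.90 + 87.70 + 116.97 = 479.57
Eq. 5: 0.7(274.9) - 1.0(197.0) = 192.43 - 197.00 = -4.57
Maximum is from combination 1.

546.25 kN·m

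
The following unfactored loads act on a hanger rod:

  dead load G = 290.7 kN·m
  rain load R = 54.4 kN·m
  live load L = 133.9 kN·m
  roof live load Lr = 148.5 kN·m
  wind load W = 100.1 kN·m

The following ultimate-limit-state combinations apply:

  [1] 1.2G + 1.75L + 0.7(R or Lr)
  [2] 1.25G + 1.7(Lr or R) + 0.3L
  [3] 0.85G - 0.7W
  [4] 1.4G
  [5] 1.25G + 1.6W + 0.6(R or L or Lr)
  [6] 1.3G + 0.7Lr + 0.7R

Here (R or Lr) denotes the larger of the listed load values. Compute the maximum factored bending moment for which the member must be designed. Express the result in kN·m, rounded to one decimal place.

(R or Lr) → Lr = 148.5 kN·m; (Lr or R) → Lr = 148.5 kN·m; (R or L or Lr) → Lr = 148.5 kN·m.
[1] 1.2(290.7) + 1.75(133.9) + 0.7(148.5) = 348.8 + 234.3 + 104.0 = 687.1
[2] 1.25(290.7) + 1.7(148.5) + 0.3(133.9) = 656.0
[3] 0.85(290.7) - 0.7(100.1) = 247.1 - 70.1 = 177.0
[4] 1.4(290.7) = 407.0
[5] 1.25(290.7) + 1.6(100.1) + 0.6(148.5) = 612.6
[6] 1.3(290.7) + 0.7(148.5) + 0.7(54.4) = 519.9
Maximum is from combination 1.

687.1 kN·m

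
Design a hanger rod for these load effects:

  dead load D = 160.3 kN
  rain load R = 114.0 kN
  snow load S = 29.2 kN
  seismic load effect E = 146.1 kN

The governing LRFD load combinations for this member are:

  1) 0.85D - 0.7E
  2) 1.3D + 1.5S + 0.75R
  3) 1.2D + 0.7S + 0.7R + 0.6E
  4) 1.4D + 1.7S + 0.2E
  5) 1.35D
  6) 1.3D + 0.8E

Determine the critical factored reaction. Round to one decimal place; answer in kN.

380.3 kN

1) 0.85(160.3) - 0.7(146.1) = 136.3 - 102.3 = 34.0
2) 1.3(160.3) + 1.5(29.2) + 0.75(114.0) = 208.4 + 43.8 + 85.5 = 337.7
3) 1.2(160.3) + 0.7(29.2) + 0.7(114.0) + 0.6(146.1) = 192.4 + 20.4 + 79.8 + 87.7 = 380.3
4) 1.4(160.3) + 1.7(29.2) + 0.2(146.1) = 303.3
5) 1.35(160.3) = 216.4
6) 1.3(160.3) + 0.8(146.1) = 208.4 + 116.9 = 325.3
The controlling combination is 3, giving 380.3 kN.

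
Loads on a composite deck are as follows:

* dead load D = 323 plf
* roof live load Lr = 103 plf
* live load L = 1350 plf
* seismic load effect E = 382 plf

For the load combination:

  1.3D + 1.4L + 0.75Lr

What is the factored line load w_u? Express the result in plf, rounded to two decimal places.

2387.15 plf

1.3(323) + 1.4(1350) + 0.75(103) = 419.90 + 1890.00 + 77.25 = 2387.15
w_u = 2387.15 plf.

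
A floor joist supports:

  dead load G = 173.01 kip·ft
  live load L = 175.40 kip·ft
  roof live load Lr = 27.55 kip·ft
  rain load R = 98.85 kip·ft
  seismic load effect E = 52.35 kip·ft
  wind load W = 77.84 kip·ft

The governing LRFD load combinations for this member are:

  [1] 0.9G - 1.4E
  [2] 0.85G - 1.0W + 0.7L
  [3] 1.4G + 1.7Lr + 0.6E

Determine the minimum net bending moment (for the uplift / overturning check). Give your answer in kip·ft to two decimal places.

82.42 kip·ft

[1] 0.9(173.01) - 1.4(52.35) = 155.71 - 73.29 = 82.42
[2] 0.85(173.01) - 1.0(77.84) + 0.7(175.40) = 147.06 - 77.84 + 122.78 = 192.00
[3] 1.4(173.01) + 1.7(27.55) + 0.6(52.35) = 242.21 + 46.84 + 31.41 = 320.46
Combination 1 gives the minimum: 82.42 kip·ft.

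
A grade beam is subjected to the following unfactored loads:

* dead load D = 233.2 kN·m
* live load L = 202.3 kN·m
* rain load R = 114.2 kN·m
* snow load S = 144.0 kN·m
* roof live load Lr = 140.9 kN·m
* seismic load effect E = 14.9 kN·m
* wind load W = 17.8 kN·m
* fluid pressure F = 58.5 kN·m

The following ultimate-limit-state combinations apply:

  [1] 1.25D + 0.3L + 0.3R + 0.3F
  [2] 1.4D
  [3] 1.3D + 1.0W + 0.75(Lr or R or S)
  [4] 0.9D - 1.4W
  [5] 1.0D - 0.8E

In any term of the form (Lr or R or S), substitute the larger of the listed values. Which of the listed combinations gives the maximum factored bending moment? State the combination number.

Combination 3

(Lr or R or S) → S = 144.0 kN·m.
[1] 1.25(233.2) + 0.3(202.3) + 0.3(114.2) + 0.3(58.5) = 291.50 + 60.69 + 34.26 + 17.55 = 404.00
[2] 1.4(233.2) = 326.48
[3] 1.3(233.2) + 1.0(17.8) + 0.75(144.0) = 303.16 + 17.80 + 108.00 = 428.96
[4] 0.9(233.2) - 1.4(17.8) = 209.88 - 24.92 = 184.96
[5] 1.0(233.2) - 0.8(14.9) = 233.20 - 11.92 = 221.28
The largest value is 428.96 kN·m from combination 3.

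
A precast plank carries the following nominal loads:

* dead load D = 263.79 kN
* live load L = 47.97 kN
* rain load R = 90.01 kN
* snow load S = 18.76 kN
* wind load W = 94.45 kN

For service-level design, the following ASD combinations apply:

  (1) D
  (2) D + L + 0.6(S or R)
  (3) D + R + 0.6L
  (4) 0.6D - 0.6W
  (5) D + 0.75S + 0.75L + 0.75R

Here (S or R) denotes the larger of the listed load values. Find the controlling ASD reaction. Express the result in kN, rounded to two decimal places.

(S or R) → R = 90.01 kN.
(1) 1.0(263.79) = 263.79
(2) 1.0(263.79) + 1.0(47.97) + 0.6(90.01) = 365.77
(3) 1.0(263.79) + 1.0(90.01) + 0.6(47.97) = 382.58
(4) 0.6(263.79) - 0.6(94.45) = 101.60
(5) 1.0(263.79) + 0.75(18.76) + 0.75(47.97) + 0.75(90.01) = 381.35
Maximum is from combination 3.

382.58 kN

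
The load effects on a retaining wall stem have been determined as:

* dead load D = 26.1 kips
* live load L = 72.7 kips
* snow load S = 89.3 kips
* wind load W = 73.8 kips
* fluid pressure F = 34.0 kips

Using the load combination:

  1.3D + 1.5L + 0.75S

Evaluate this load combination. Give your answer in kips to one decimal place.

210.0 kips

1.3(26.1) + 1.5(72.7) + 0.75(89.3) = 33.9 + 109.1 + 67.0 = 210.0
P_u = 210.0 kips.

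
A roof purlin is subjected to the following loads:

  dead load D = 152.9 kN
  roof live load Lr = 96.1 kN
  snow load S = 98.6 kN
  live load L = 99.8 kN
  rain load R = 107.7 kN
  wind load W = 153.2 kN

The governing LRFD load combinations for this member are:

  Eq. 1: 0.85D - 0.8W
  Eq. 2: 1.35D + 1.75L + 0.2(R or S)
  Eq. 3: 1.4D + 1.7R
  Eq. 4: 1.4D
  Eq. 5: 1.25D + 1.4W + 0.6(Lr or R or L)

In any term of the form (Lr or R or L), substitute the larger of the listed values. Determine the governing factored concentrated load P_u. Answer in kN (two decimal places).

(R or S) → R = 107.7 kN; (Lr or R or L) → R = 107.7 kN.
Eq. 1: 0.85(152.9) - 0.8(153.2) = 129.97 - 122.56 = 7.41
Eq. 2: 1.35(152.9) + 1.75(99.8) + 0.2(107.7) = 206.42 + 174.65 + 21.54 = 402.61
Eq. 3: 1.4(152.9) + 1.7(107.7) = 214.06 + 183.09 = 397.15
Eq. 4: 1.4(152.9) = 214.06
Eq. 5: 1.25(152.9) + 1.4(153.2) + 0.6(107.7) = 191.13 + 214.48 + 64.62 = 470.23
Maximum is from combination 5.

470.23 kN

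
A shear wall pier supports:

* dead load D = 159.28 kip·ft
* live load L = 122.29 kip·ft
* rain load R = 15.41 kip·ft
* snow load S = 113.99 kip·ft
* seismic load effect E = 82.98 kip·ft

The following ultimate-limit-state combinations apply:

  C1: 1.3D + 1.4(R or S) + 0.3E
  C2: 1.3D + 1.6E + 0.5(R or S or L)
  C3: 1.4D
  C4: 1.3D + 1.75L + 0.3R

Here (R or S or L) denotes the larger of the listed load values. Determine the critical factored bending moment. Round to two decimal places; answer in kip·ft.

(R or S) → S = 113.99 kip·ft; (R or S or L) → L = 122.29 kip·ft.
C1: 1.3(159.28) + 1.4(113.99) + 0.3(82.98) = 207.06 + 159.59 + 24.89 = 391.54
C2: 1.3(159.28) + 1.6(82.98) + 0.5(122.29) = 207.06 + 132.77 + 61.15 = 400.98
C3: 1.4(159.28) = 222.99
C4: 1.3(159.28) + 1.75(122.29) + 0.3(15.41) = 207.06 + 214.01 + 4.62 = 425.69
Maximum is from combination 4.

425.69 kip·ft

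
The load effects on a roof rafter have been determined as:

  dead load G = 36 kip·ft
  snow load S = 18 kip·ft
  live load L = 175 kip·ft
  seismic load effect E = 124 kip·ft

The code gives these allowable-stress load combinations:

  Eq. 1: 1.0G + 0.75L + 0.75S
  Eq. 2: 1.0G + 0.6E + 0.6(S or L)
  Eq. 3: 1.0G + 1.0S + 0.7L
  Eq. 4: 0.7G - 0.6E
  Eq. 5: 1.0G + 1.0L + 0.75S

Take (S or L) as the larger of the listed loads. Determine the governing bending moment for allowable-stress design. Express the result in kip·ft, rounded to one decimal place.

(S or L) → L = 175 kip·ft.
Eq. 1: 1.0(36) + 0.75(175) + 0.75(18) = 180.8
Eq. 2: 1.0(36) + 0.6(124) + 0.6(175) = 215.4
Eq. 3: 1.0(36) + 1.0(18) + 0.7(175) = 176.5
Eq. 4: 0.7(36) - 0.6(124) = -49.2
Eq. 5: 1.0(36) + 1.0(175) + 0.75(18) = 224.5
Combination 5 governs: M = 224.5 kip·ft.

224.5 kip·ft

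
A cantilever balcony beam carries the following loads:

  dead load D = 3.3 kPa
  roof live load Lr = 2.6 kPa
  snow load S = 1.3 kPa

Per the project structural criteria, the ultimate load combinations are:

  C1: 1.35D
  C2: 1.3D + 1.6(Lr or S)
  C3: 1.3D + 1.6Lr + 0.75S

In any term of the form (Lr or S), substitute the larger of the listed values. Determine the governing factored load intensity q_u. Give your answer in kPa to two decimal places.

(Lr or S) → Lr = 2.6 kPa.
C1: 1.35(3.3) = 4.46
C2: 1.3(3.3) + 1.6(2.6) = 8.45
C3: 1.3(3.3) + 1.6(2.6) + 0.75(1.3) = 9.43
Combination 3 governs: q_u = 9.43 kPa.

9.43 kPa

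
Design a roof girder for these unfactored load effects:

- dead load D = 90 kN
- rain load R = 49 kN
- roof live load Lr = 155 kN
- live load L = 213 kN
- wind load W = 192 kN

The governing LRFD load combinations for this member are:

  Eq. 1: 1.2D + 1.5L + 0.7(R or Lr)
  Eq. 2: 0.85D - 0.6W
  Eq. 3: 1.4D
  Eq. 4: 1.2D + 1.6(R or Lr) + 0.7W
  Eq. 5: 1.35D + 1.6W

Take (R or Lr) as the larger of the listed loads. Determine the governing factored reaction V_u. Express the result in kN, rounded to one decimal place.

(R or Lr) → Lr = 155 kN.
Eq. 1: 1.2(90) + 1.5(213) + 0.7(155) = 536.0
Eq. 2: 0.85(90) - 0.6(192) = -38.7
Eq. 3: 1.4(90) = 126.0
Eq. 4: 1.2(90) + 1.6(155) + 0.7(192) = 490.4
Eq. 5: 1.35(90) + 1.6(192) = 428.7
Maximum is from combination 1.

536.0 kN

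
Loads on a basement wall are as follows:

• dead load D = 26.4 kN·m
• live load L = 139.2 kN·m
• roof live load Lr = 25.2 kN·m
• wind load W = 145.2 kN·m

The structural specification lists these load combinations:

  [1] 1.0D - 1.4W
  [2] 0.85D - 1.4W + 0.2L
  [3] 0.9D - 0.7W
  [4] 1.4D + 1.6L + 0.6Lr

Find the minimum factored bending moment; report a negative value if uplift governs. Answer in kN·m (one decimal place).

[1] 1.0(26.4) - 1.4(145.2) = -176.9
[2] 0.85(26.4) - 1.4(145.2) + 0.2(139.2) = -153.0
[3] 0.9(26.4) - 0.7(145.2) = -77.9
[4] 1.4(26.4) + 1.6(139.2) + 0.6(25.2) = 274.8
Combination 1 gives the minimum: -176.9 kN·m.

-176.9 kN·m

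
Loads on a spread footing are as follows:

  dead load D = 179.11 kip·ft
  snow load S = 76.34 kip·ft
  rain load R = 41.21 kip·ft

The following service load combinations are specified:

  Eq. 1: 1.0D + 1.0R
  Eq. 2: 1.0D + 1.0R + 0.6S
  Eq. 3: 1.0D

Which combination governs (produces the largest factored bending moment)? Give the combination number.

Eq. 1: 1.0(179.11) + 1.0(41.21) = 220.32
Eq. 2: 1.0(179.11) + 1.0(41.21) + 0.6(76.34) = 266.12
Eq. 3: 1.0(179.11) = 179.11
The largest value is 266.12 kip·ft from combination 2.

Combination 2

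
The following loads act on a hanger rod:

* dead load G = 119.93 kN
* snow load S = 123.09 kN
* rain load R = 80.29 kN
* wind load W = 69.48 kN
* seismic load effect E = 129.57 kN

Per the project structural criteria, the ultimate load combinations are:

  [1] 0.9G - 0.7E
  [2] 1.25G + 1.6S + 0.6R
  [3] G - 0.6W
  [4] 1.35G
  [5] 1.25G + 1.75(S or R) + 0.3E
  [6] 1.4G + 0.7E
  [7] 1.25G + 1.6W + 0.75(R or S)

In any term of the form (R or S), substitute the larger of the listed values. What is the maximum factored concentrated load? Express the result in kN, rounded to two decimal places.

(S or R) → S = 123.09 kN; (R or S) → S = 123.09 kN.
[1] 0.9(119.93) - 0.7(129.57) = 107.94 - 90.70 = 17.24
[2] 1.25(119.93) + 1.6(123.09) + 0.6(80.29) = 395.03
[3] 1.0(119.93) - 0.6(69.48) = 119.93 - 41.69 = 78.24
[4] 1.35(119.93) = 161.91
[5] 1.25(119.93) + 1.75(123.09) + 0.3(129.57) = 149.91 + 215.41 + 38.87 = 404.19
[6] 1.4(119.93) + 0.7(129.57) = 167.90 + 90.70 = 258.60
[7] 1.25(119.93) + 1.6(69.48) + 0.75(123.09) = 149.91 + 111.17 + 92.32 = 353.40
Maximum is from combination 5.

404.19 kN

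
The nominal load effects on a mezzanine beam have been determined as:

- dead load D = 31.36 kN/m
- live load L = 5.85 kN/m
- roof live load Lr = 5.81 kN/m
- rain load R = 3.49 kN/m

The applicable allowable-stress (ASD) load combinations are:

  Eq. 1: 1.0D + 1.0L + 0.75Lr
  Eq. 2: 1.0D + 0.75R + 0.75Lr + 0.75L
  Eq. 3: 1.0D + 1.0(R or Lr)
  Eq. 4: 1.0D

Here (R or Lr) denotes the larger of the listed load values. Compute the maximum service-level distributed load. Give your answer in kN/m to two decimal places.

(R or Lr) → Lr = 5.81 kN/m.
Eq. 1: 1.0(31.36) + 1.0(5.85) + 0.75(5.81) = 31.36 + 5.85 + 4.36 = 41.57
Eq. 2: 1.0(31.36) + 0.75(3.49) + 0.75(5.81) + 0.75(5.85) = 42.72
Eq. 3: 1.0(31.36) + 1.0(5.81) = 31.36 + 5.81 = 37.17
Eq. 4: 1.0(31.36) = 31.36
The controlling combination is 2, giving 42.72 kN/m.

42.72 kN/m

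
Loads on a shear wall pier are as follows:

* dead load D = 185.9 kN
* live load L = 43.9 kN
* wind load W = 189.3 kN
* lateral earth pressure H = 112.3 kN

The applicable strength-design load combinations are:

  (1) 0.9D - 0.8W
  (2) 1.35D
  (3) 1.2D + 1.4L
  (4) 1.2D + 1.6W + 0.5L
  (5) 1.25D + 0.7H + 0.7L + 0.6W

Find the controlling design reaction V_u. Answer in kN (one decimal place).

547.9 kN

(1) 0.9(185.9) - 0.8(189.3) = 167.3 - 151.4 = 15.9
(2) 1.35(185.9) = 251.0
(3) 1.2(185.9) + 1.4(43.9) = 284.5
(4) 1.2(185.9) + 1.6(189.3) + 0.5(43.9) = 547.9
(5) 1.25(185.9) + 0.7(112.3) + 0.7(43.9) + 0.6(189.3) = 232.4 + 78.6 + 30.7 + 113.6 = 455.3
Maximum is from combination 4.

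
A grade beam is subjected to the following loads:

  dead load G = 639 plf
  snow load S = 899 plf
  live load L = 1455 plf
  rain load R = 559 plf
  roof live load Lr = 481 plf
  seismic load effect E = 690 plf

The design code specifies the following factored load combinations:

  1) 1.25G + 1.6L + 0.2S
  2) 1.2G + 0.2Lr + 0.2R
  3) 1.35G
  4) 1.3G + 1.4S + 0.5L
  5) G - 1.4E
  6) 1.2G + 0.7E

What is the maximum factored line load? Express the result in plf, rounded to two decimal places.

3306.55 plf

1) 1.25(639) + 1.6(1455) + 0.2(899) = 3306.55
2) 1.2(639) + 0.2(481) + 0.2(559) = 974.80
3) 1.35(639) = 862.65
4) 1.3(639) + 1.4(899) + 0.5(1455) = 2816.80
5) 1.0(639) - 1.4(690) = -327.00
6) 1.2(639) + 0.7(690) = 1249.80
Maximum is from combination 1.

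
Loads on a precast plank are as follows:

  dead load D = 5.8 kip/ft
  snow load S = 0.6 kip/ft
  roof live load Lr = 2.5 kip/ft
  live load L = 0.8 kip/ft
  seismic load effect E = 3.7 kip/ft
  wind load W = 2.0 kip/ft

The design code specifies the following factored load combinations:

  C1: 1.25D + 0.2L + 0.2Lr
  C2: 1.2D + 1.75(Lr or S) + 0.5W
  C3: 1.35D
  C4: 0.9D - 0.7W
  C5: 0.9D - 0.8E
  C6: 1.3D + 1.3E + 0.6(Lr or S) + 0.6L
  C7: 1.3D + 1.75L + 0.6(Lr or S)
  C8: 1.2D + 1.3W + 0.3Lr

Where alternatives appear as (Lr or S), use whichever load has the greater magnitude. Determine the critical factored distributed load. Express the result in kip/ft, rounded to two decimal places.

(Lr or S) → Lr = 2.5 kip/ft.
C1: 1.25(5.8) + 0.2(0.8) + 0.2(2.5) = 7.25 + 0.16 + 0.50 = 7.91
C2: 1.2(5.8) + 1.75(2.5) + 0.5(2.0) = 6.96 + 4.38 + 1.00 = 12.34
C3: 1.35(5.8) = 7.83
C4: 0.9(5.8) - 0.7(2.0) = 5.22 - 1.40 = 3.82
C5: 0.9(5.8) - 0.8(3.7) = 5.22 - 2.96 = 2.26
C6: 1.3(5.8) + 1.3(3.7) + 0.6(2.5) + 0.6(0.8) = 7.54 + 4.81 + 1.50 + 0.48 = 14.33
C7: 1.3(5.8) + 1.75(0.8) + 0.6(2.5) = 7.54 + 1.40 + 1.50 = 10.44
C8: 1.2(5.8) + 1.3(2.0) + 0.3(2.5) = 6.96 + 2.60 + 0.75 = 10.31
The controlling combination is 6, giving 14.33 kip/ft.

14.33 kip/ft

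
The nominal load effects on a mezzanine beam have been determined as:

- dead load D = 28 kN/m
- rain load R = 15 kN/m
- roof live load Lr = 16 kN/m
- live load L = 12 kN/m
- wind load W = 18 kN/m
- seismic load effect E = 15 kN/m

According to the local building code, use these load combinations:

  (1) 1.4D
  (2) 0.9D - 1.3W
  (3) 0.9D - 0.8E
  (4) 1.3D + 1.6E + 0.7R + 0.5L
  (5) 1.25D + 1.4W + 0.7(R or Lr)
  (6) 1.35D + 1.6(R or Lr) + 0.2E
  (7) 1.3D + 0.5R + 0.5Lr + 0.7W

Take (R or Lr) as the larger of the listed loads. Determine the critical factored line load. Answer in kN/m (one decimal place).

(R or Lr) → Lr = 16 kN/m.
(1) 1.4(28) = 39.2
(2) 0.9(28) - 1.3(18) = 25.2 - 23.4 = 1.8
(3) 0.9(28) - 0.8(15) = 25.2 - 12.0 = 13.2
(4) 1.3(28) + 1.6(15) + 0.7(15) + 0.5(12) = 36.4 + 24.0 + 10.5 + 6.0 = 76.9
(5) 1.25(28) + 1.4(18) + 0.7(16) = 35.0 + 25.2 + 11.2 = 71.4
(6) 1.35(28) + 1.6(16) + 0.2(15) = 37.8 + 25.6 + 3.0 = 66.4
(7) 1.3(28) + 0.5(15) + 0.5(16) + 0.7(18) = 36.4 + 7.5 + 8.0 + 12.6 = 64.5
The controlling combination is 4, giving 76.9 kN/m.

76.9 kN/m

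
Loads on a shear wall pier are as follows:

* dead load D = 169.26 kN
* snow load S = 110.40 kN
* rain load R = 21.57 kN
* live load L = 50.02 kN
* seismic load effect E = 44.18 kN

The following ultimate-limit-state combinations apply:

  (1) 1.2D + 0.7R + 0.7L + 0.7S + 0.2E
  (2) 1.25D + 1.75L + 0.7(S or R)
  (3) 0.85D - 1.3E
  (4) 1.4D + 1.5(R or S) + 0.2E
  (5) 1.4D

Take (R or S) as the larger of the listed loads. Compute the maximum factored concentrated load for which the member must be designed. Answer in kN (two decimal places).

411.40 kN

(S or R) → S = 110.40 kN; (R or S) → S = 110.40 kN.
(1) 1.2(169.26) + 0.7(21.57) + 0.7(50.02) + 0.7(110.40) + 0.2(44.18) = 203.11 + 15.10 + 35.01 + 77.28 + 8.84 = 339.34
(2) 1.25(169.26) + 1.75(50.02) + 0.7(110.40) = 376.39
(3) 0.85(169.26) - 1.3(44.18) = 143.87 - 57.43 = 86.44
(4) 1.4(169.26) + 1.5(110.40) + 0.2(44.18) = 236.96 + 165.60 + 8.84 = 411.40
(5) 1.4(169.26) = 236.96
Maximum is from combination 4.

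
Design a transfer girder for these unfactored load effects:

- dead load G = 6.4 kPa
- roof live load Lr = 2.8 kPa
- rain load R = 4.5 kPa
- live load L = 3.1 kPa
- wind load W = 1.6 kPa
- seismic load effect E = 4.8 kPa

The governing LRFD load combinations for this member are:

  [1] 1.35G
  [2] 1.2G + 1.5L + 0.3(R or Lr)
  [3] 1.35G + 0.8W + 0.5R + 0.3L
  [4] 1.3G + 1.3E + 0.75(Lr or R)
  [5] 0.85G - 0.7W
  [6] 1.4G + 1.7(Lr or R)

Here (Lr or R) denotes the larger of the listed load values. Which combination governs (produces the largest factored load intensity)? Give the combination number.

(R or Lr) → R = 4.5 kPa; (Lr or R) → R = 4.5 kPa.
[1] 1.35(6.4) = 8.64
[2] 1.2(6.4) + 1.5(3.1) + 0.3(4.5) = 7.68 + 4.65 + 1.35 = 13.68
[3] 1.35(6.4) + 0.8(1.6) + 0.5(4.5) + 0.3(3.1) = 8.64 + 1.28 + 2.25 + 0.93 = 13.10
[4] 1.3(6.4) + 1.3(4.8) + 0.75(4.5) = 8.32 + 6.24 + 3.38 = 17.94
[5] 0.85(6.4) - 0.7(1.6) = 5.44 - 1.12 = 4.32
[6] 1.4(6.4) + 1.7(4.5) = 8.96 + 7.65 = 16.61
The largest value is 17.94 kPa from combination 4.

Combination 4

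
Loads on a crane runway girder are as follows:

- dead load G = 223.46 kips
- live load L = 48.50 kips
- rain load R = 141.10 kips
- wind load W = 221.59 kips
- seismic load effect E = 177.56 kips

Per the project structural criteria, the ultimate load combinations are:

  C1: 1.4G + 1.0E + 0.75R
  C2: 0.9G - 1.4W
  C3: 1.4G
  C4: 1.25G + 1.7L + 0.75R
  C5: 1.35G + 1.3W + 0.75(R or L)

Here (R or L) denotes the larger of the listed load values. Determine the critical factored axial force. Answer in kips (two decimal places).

695.56 kips

(R or L) → R = 141.10 kips.
C1: 1.4(223.46) + 1.0(177.56) + 0.75(141.10) = 596.23
C2: 0.9(223.46) - 1.4(221.59) = -109.11
C3: 1.4(223.46) = 312.84
C4: 1.25(223.46) + 1.7(48.50) + 0.75(141.10) = 467.60
C5: 1.35(223.46) + 1.3(221.59) + 0.75(141.10) = 695.56
The controlling combination is 5, giving 695.56 kips.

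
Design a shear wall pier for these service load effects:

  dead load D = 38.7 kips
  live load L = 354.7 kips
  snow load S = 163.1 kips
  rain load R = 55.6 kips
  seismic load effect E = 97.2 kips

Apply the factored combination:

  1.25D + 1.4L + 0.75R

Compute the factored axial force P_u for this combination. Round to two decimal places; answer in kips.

586.66 kips

1.25(38.7) + 1.4(354.7) + 0.75(55.6) = 48.38 + 496.58 + 41.70 = 586.66
P_u = 586.66 kips.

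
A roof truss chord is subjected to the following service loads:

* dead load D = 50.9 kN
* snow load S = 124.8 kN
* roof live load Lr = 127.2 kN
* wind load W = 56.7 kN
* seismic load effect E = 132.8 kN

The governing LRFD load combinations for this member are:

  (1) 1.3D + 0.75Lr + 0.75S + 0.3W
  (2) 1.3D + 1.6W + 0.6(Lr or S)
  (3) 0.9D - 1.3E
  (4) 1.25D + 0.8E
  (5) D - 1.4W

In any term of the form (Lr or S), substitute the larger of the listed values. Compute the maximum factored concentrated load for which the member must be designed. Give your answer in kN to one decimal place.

(Lr or S) → Lr = 127.2 kN.
(1) 1.3(50.9) + 0.75(127.2) + 0.75(124.8) + 0.3(56.7) = 66.2 + 95.4 + 93.6 + 17.0 = 272.2
(2) 1.3(50.9) + 1.6(56.7) + 0.6(127.2) = 66.2 + 90.7 + 76.3 = 233.2
(3) 0.9(50.9) - 1.3(132.8) = 45.8 - 172.6 = -126.8
(4) 1.25(50.9) + 0.8(132.8) = 169.9
(5) 1.0(50.9) - 1.4(56.7) = 50.9 - 79.4 = -28.5
Combination 1 governs: P_u = 272.2 kN.

272.2 kN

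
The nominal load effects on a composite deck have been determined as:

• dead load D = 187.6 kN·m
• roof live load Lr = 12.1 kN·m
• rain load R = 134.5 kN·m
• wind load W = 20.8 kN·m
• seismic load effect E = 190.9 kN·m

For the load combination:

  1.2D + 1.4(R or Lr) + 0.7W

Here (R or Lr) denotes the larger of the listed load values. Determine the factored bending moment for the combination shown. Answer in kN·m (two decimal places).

(R or Lr) → R = 134.5 kN·m.
1.2(187.6) + 1.4(134.5) + 0.7(20.8) = 225.12 + 188.30 + 14.56 = 427.98
M_u = 427.98 kN·m.

427.98 kN·m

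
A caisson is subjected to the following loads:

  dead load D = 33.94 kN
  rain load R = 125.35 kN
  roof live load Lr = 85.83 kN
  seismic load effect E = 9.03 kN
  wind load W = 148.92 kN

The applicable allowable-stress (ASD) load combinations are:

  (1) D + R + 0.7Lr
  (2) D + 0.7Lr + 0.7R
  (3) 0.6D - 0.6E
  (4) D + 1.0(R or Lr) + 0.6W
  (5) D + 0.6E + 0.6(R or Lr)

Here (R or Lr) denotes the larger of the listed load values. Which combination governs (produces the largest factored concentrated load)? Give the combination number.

(R or Lr) → R = 125.35 kN.
(1) 1.0(33.94) + 1.0(125.35) + 0.7(85.83) = 33.94 + 125.35 + 60.08 = 219.37
(2) 1.0(33.94) + 0.7(85.83) + 0.7(125.35) = 33.94 + 60.08 + 87.75 = 181.77
(3) 0.6(33.94) - 0.6(9.03) = 14.95
(4) 1.0(33.94) + 1.0(125.35) + 0.6(148.92) = 33.94 + 125.35 + 89.35 = 248.64
(5) 1.0(33.94) + 0.6(9.03) + 0.6(125.35) = 33.94 + 5.42 + 75.21 = 114.57
The largest value is 248.64 kN from combination 4.

Combination 4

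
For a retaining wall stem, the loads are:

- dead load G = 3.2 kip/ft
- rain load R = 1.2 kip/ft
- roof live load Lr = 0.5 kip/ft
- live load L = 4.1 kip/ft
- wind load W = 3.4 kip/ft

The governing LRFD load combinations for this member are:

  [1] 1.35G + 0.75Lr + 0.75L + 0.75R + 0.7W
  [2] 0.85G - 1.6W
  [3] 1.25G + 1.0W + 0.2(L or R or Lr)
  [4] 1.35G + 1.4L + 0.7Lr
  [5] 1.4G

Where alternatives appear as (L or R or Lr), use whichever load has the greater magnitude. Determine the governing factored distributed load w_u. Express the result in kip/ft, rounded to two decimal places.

11.05 kip/ft

(L or R or Lr) → L = 4.1 kip/ft.
[1] 1.35(3.2) + 0.75(0.5) + 0.75(4.1) + 0.75(1.2) + 0.7(3.4) = 11.05
[2] 0.85(3.2) - 1.6(3.4) = 2.72 - 5.44 = -2.72
[3] 1.25(3.2) + 1.0(3.4) + 0.2(4.1) = 4.00 + 3.40 + 0.82 = 8.22
[4] 1.35(3.2) + 1.4(4.1) + 0.7(0.5) = 4.32 + 5.74 + 0.35 = 10.41
[5] 1.4(3.2) = 4.48
Combination 1 governs: w_u = 11.05 kip/ft.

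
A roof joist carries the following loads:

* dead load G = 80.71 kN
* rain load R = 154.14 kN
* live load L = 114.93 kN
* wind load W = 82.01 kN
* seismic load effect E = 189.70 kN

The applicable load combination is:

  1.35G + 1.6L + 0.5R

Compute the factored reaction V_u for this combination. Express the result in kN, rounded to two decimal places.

369.92 kN

1.35(80.71) + 1.6(114.93) + 0.5(154.14) = 369.92
V_u = 369.92 kN.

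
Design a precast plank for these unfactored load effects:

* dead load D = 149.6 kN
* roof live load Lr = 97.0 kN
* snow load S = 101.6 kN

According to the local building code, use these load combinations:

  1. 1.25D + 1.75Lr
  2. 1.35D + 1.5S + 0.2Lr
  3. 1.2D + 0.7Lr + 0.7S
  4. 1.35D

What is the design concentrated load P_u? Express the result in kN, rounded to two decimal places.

373.76 kN

1. 1.25(149.6) + 1.75(97.0) = 356.75
2. 1.35(149.6) + 1.5(101.6) + 0.2(97.0) = 373.76
3. 1.2(149.6) + 0.7(97.0) + 0.7(101.6) = 318.54
4. 1.35(149.6) = 201.96
The controlling combination is 2, giving 373.76 kN.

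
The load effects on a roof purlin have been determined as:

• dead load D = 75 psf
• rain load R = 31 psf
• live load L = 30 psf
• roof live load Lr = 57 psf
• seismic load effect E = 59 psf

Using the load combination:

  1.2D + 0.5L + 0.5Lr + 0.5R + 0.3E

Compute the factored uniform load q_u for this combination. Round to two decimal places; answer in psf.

166.70 psf

1.2(75) + 0.5(30) + 0.5(57) + 0.5(31) + 0.3(59) = 90.00 + 15.00 + 28.50 + 15.50 + 17.70 = 166.70
q_u = 166.70 psf.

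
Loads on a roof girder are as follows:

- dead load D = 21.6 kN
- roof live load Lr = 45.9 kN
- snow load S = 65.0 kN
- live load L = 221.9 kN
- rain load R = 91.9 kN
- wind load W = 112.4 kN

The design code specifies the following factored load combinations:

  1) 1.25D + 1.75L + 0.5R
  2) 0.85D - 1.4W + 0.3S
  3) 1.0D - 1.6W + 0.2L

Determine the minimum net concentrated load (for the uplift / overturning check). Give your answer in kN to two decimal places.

1) 1.25(21.6) + 1.75(221.9) + 0.5(91.9) = 27.00 + 388.33 + 45.95 = 461.28
2) 0.85(21.6) - 1.4(112.4) + 0.3(65.0) = 18.36 - 157.36 + 19.50 = -119.50
3) 1.0(21.6) - 1.6(112.4) + 0.2(221.9) = 21.60 - 179.84 + 44.38 = -113.86
Combination 2 gives the minimum: -119.50 kN.

-119.50 kN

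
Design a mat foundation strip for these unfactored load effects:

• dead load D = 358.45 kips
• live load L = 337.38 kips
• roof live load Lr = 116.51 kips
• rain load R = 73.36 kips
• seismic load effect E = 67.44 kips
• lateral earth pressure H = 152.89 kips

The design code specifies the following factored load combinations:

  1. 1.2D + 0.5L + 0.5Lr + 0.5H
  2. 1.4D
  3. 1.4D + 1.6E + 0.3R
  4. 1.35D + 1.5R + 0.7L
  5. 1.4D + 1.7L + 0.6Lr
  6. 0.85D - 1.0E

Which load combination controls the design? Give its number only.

Combination 5

1. 1.2(358.45) + 0.5(337.38) + 0.5(116.51) + 0.5(152.89) = 733.53
2. 1.4(358.45) = 501.83
3. 1.4(358.45) + 1.6(67.44) + 0.3(73.36) = 631.74
4. 1.35(358.45) + 1.5(73.36) + 0.7(337.38) = 830.11
5. 1.4(358.45) + 1.7(337.38) + 0.6(116.51) = 1145.28
6. 0.85(358.45) - 1.0(67.44) = 237.24
The largest value is 1145.28 kips from combination 5.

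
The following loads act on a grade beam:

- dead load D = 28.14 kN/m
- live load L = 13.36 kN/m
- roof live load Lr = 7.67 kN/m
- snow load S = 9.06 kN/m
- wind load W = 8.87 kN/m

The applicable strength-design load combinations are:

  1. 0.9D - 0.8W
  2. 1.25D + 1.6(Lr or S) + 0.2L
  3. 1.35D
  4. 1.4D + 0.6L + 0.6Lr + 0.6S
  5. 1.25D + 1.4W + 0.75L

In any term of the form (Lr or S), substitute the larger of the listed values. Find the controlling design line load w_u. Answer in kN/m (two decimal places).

(Lr or S) → S = 9.06 kN/m.
1. 0.9(28.14) - 0.8(8.87) = 25.33 - 7.10 = 18.23
2. 1.25(28.14) + 1.6(9.06) + 0.2(13.36) = 52.34
3. 1.35(28.14) = 37.99
4. 1.4(28.14) + 0.6(13.36) + 0.6(7.67) + 0.6(9.06) = 57.45
5. 1.25(28.14) + 1.4(8.87) + 0.75(13.36) = 57.61
Combination 5 governs: w_u = 57.61 kN/m.

57.61 kN/m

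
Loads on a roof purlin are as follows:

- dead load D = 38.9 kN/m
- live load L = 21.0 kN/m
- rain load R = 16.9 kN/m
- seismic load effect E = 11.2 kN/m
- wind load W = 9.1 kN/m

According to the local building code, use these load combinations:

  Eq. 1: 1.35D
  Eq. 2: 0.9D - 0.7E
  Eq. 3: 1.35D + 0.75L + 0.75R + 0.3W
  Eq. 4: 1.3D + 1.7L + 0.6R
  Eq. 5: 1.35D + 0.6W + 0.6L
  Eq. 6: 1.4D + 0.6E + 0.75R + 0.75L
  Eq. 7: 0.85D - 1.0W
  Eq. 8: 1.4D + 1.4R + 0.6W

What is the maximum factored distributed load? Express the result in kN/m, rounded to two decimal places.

96.41 kN/m

Eq. 1: 1.35(38.9) = 52.52
Eq. 2: 0.9(38.9) - 0.7(11.2) = 27.17
Eq. 3: 1.35(38.9) + 0.75(21.0) + 0.75(16.9) + 0.3(9.1) = 83.67
Eq. 4: 1.3(38.9) + 1.7(21.0) + 0.6(16.9) = 96.41
Eq. 5: 1.35(38.9) + 0.6(9.1) + 0.6(21.0) = 70.58
Eq. 6: 1.4(38.9) + 0.6(11.2) + 0.75(16.9) + 0.75(21.0) = 89.61
Eq. 7: 0.85(38.9) - 1.0(9.1) = 23.97
Eq. 8: 1.4(38.9) + 1.4(16.9) + 0.6(9.1) = 83.58
Maximum is from combination 4.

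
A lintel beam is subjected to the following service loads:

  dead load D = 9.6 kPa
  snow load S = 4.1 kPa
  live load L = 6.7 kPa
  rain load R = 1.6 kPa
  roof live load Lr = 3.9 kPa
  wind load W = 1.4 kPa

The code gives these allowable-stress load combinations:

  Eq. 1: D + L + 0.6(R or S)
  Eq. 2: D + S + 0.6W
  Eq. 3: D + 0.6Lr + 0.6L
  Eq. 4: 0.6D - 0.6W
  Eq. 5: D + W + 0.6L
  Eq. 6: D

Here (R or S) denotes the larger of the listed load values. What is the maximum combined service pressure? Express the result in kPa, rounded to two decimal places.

18.76 kPa

(R or S) → S = 4.1 kPa.
Eq. 1: 1.0(9.6) + 1.0(6.7) + 0.6(4.1) = 9.60 + 6.70 + 2.46 = 18.76
Eq. 2: 1.0(9.6) + 1.0(4.1) + 0.6(1.4) = 9.60 + 4.10 + 0.84 = 14.54
Eq. 3: 1.0(9.6) + 0.6(3.9) + 0.6(6.7) = 9.60 + 2.34 + 4.02 = 15.96
Eq. 4: 0.6(9.6) - 0.6(1.4) = 5.76 - 0.84 = 4.92
Eq. 5: 1.0(9.6) + 1.0(1.4) + 0.6(6.7) = 9.60 + 1.40 + 4.02 = 15.02
Eq. 6: 1.0(9.6) = 9.60
The controlling combination is 1, giving 18.76 kPa.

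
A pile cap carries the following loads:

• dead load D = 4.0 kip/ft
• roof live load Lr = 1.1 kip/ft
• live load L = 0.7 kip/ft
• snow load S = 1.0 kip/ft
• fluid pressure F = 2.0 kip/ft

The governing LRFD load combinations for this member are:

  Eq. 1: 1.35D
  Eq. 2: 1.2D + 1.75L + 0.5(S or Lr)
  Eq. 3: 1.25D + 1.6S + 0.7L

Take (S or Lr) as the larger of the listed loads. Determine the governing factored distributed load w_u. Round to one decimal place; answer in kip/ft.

7.1 kip/ft

(S or Lr) → Lr = 1.1 kip/ft.
Eq. 1: 1.35(4.0) = 5.4
Eq. 2: 1.2(4.0) + 1.75(0.7) + 0.5(1.1) = 4.8 + 1.2 + 0.6 = 6.6
Eq. 3: 1.25(4.0) + 1.6(1.0) + 0.7(0.7) = 5.0 + 1.6 + 0.5 = 7.1
The controlling combination is 3, giving 7.1 kip/ft.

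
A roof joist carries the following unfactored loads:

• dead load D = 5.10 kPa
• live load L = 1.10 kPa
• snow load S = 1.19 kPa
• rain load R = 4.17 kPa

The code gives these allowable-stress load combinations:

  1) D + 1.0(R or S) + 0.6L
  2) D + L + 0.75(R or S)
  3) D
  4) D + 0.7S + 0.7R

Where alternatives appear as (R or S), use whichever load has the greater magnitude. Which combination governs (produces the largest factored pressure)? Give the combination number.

Combination 1

(R or S) → R = 4.17 kPa.
1) 1.0(5.10) + 1.0(4.17) + 0.6(1.10) = 9.93
2) 1.0(5.10) + 1.0(1.10) + 0.75(4.17) = 9.33
3) 1.0(5.10) = 5.10
4) 1.0(5.10) + 0.7(1.19) + 0.7(4.17) = 8.85
The largest value is 9.93 kPa from combination 1.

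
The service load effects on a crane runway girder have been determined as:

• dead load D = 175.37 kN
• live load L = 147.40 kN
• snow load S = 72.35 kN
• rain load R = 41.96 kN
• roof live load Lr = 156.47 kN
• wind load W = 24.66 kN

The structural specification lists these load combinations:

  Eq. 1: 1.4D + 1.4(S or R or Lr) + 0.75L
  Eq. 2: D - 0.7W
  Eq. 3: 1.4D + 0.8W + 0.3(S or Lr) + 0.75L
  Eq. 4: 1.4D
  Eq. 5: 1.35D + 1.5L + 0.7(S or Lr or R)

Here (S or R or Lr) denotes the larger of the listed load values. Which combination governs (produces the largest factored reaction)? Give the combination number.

Combination 1

(S or R or Lr) → Lr = 156.47 kN; (S or Lr) → Lr = 156.47 kN; (S or Lr or R) → Lr = 156.47 kN.
Eq. 1: 1.4(175.37) + 1.4(156.47) + 0.75(147.40) = 575.13
Eq. 2: 1.0(175.37) - 0.7(24.66) = 158.11
Eq. 3: 1.4(175.37) + 0.8(24.66) + 0.3(156.47) + 0.75(147.40) = 422.74
Eq. 4: 1.4(175.37) = 245.52
Eq. 5: 1.35(175.37) + 1.5(147.40) + 0.7(156.47) = 567.38
The largest value is 575.13 kN from combination 1.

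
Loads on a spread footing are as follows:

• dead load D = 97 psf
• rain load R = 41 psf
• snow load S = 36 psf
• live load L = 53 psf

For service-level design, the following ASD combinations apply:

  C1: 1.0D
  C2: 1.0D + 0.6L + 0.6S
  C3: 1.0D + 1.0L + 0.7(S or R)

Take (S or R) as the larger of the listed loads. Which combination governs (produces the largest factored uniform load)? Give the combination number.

(S or R) → R = 41 psf.
C1: 1.0(97) = 97.0
C2: 1.0(97) + 0.6(53) + 0.6(36) = 97.0 + 31.8 + 21.6 = 150.4
C3: 1.0(97) + 1.0(53) + 0.7(41) = 97.0 + 53.0 + 28.7 = 178.7
The largest value is 178.7 psf from combination 3.

Combination 3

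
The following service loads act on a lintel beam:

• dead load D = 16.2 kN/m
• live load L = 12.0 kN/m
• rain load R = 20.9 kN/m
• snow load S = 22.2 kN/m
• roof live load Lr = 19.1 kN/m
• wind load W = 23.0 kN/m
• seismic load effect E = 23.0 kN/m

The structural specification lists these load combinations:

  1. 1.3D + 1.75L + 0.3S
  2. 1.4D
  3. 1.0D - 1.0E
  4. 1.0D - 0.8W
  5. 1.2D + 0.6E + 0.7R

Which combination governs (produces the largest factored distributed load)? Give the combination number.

1. 1.3(16.2) + 1.75(12.0) + 0.3(22.2) = 48.7
2. 1.4(16.2) = 22.7
3. 1.0(16.2) - 1.0(23.0) = 16.2 - 23.0 = -6.8
4. 1.0(16.2) - 0.8(23.0) = 16.2 - 18.4 = -2.2
5. 1.2(16.2) + 0.6(23.0) + 0.7(20.9) = 47.9
The largest value is 48.7 kN/m from combination 1.

Combination 1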